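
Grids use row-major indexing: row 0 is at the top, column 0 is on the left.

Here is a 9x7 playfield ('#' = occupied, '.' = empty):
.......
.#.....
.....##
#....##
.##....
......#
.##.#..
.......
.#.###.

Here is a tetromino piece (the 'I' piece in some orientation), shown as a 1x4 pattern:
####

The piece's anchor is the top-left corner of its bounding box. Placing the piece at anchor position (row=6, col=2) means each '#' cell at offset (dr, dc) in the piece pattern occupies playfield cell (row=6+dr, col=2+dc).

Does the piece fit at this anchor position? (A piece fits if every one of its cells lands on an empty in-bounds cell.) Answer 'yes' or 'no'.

Check each piece cell at anchor (6, 2):
  offset (0,0) -> (6,2): occupied ('#') -> FAIL
  offset (0,1) -> (6,3): empty -> OK
  offset (0,2) -> (6,4): occupied ('#') -> FAIL
  offset (0,3) -> (6,5): empty -> OK
All cells valid: no

Answer: no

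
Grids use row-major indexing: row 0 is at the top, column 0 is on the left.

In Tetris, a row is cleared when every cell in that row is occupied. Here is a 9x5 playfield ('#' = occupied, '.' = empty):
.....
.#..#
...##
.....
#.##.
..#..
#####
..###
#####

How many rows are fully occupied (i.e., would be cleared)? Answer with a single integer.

Answer: 2

Derivation:
Check each row:
  row 0: 5 empty cells -> not full
  row 1: 3 empty cells -> not full
  row 2: 3 empty cells -> not full
  row 3: 5 empty cells -> not full
  row 4: 2 empty cells -> not full
  row 5: 4 empty cells -> not full
  row 6: 0 empty cells -> FULL (clear)
  row 7: 2 empty cells -> not full
  row 8: 0 empty cells -> FULL (clear)
Total rows cleared: 2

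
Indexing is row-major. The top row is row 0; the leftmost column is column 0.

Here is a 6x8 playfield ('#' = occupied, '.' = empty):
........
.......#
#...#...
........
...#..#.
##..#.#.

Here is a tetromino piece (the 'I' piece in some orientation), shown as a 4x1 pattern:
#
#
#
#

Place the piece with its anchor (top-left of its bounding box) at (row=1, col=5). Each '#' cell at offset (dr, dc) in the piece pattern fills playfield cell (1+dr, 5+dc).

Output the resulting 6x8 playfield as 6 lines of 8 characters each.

Answer: ........
.....#.#
#...##..
.....#..
...#.##.
##..#.#.

Derivation:
Fill (1+0,5+0) = (1,5)
Fill (1+1,5+0) = (2,5)
Fill (1+2,5+0) = (3,5)
Fill (1+3,5+0) = (4,5)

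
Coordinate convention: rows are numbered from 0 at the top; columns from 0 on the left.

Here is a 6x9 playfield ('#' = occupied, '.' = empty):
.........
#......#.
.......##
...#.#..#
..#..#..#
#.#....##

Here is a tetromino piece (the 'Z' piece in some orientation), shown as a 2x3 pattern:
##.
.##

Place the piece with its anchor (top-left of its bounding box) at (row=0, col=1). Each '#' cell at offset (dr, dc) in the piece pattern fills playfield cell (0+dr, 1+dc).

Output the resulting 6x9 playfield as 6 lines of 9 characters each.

Fill (0+0,1+0) = (0,1)
Fill (0+0,1+1) = (0,2)
Fill (0+1,1+1) = (1,2)
Fill (0+1,1+2) = (1,3)

Answer: .##......
#.##...#.
.......##
...#.#..#
..#..#..#
#.#....##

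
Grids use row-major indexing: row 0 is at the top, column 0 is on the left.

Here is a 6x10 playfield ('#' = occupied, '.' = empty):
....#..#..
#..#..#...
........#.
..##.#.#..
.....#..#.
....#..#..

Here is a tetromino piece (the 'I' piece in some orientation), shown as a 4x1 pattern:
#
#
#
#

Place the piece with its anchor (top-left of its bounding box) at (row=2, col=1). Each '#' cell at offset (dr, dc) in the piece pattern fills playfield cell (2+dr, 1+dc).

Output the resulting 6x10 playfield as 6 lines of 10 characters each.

Fill (2+0,1+0) = (2,1)
Fill (2+1,1+0) = (3,1)
Fill (2+2,1+0) = (4,1)
Fill (2+3,1+0) = (5,1)

Answer: ....#..#..
#..#..#...
.#......#.
.###.#.#..
.#...#..#.
.#..#..#..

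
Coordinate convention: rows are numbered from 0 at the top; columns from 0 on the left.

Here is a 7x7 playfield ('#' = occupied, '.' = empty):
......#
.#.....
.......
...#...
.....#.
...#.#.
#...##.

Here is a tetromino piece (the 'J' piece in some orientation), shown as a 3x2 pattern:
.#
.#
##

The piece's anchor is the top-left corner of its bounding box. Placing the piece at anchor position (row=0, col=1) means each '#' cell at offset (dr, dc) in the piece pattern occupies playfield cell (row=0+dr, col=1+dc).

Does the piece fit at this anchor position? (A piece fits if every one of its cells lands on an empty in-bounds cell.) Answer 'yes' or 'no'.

Check each piece cell at anchor (0, 1):
  offset (0,1) -> (0,2): empty -> OK
  offset (1,1) -> (1,2): empty -> OK
  offset (2,0) -> (2,1): empty -> OK
  offset (2,1) -> (2,2): empty -> OK
All cells valid: yes

Answer: yes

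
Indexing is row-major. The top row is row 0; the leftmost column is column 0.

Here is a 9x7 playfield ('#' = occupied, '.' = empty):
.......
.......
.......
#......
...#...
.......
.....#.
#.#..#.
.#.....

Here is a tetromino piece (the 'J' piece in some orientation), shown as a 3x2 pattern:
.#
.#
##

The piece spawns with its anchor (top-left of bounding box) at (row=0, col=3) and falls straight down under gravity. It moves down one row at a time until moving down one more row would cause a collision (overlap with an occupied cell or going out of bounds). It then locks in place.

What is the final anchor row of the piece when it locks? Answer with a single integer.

Answer: 1

Derivation:
Spawn at (row=0, col=3). Try each row:
  row 0: fits
  row 1: fits
  row 2: blocked -> lock at row 1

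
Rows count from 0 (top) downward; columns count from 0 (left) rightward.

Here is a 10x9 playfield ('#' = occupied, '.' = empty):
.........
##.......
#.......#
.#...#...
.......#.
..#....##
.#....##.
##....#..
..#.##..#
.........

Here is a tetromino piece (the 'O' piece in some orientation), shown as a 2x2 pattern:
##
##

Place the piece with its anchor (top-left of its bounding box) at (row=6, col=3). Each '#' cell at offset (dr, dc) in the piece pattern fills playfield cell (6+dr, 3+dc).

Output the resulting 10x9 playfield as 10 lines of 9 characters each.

Answer: .........
##.......
#.......#
.#...#...
.......#.
..#....##
.#.##.##.
##.##.#..
..#.##..#
.........

Derivation:
Fill (6+0,3+0) = (6,3)
Fill (6+0,3+1) = (6,4)
Fill (6+1,3+0) = (7,3)
Fill (6+1,3+1) = (7,4)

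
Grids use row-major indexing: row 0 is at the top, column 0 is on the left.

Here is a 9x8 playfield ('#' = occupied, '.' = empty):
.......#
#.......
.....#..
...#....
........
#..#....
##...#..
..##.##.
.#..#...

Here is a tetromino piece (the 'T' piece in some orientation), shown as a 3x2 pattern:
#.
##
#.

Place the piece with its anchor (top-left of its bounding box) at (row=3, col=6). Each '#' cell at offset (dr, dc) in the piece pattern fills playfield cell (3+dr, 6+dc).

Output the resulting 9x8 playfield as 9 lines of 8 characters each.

Fill (3+0,6+0) = (3,6)
Fill (3+1,6+0) = (4,6)
Fill (3+1,6+1) = (4,7)
Fill (3+2,6+0) = (5,6)

Answer: .......#
#.......
.....#..
...#..#.
......##
#..#..#.
##...#..
..##.##.
.#..#...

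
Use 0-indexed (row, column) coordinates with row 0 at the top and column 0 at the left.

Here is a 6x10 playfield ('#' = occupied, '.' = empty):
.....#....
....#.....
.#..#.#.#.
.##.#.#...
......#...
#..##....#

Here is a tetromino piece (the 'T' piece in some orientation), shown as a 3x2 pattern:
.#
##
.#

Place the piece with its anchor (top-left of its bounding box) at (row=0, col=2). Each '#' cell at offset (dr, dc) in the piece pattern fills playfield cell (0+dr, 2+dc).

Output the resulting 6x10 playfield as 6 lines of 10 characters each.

Answer: ...#.#....
..###.....
.#.##.#.#.
.##.#.#...
......#...
#..##....#

Derivation:
Fill (0+0,2+1) = (0,3)
Fill (0+1,2+0) = (1,2)
Fill (0+1,2+1) = (1,3)
Fill (0+2,2+1) = (2,3)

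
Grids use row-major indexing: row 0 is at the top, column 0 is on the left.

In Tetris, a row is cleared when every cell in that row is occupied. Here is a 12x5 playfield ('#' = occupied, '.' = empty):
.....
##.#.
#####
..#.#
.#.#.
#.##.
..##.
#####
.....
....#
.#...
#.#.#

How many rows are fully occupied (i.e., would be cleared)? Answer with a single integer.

Answer: 2

Derivation:
Check each row:
  row 0: 5 empty cells -> not full
  row 1: 2 empty cells -> not full
  row 2: 0 empty cells -> FULL (clear)
  row 3: 3 empty cells -> not full
  row 4: 3 empty cells -> not full
  row 5: 2 empty cells -> not full
  row 6: 3 empty cells -> not full
  row 7: 0 empty cells -> FULL (clear)
  row 8: 5 empty cells -> not full
  row 9: 4 empty cells -> not full
  row 10: 4 empty cells -> not full
  row 11: 2 empty cells -> not full
Total rows cleared: 2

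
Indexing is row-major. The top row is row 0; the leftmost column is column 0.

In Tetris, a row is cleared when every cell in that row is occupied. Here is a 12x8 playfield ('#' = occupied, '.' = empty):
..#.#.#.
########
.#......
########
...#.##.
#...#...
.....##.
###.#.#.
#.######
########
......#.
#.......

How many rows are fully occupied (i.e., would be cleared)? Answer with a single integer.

Check each row:
  row 0: 5 empty cells -> not full
  row 1: 0 empty cells -> FULL (clear)
  row 2: 7 empty cells -> not full
  row 3: 0 empty cells -> FULL (clear)
  row 4: 5 empty cells -> not full
  row 5: 6 empty cells -> not full
  row 6: 6 empty cells -> not full
  row 7: 3 empty cells -> not full
  row 8: 1 empty cell -> not full
  row 9: 0 empty cells -> FULL (clear)
  row 10: 7 empty cells -> not full
  row 11: 7 empty cells -> not full
Total rows cleared: 3

Answer: 3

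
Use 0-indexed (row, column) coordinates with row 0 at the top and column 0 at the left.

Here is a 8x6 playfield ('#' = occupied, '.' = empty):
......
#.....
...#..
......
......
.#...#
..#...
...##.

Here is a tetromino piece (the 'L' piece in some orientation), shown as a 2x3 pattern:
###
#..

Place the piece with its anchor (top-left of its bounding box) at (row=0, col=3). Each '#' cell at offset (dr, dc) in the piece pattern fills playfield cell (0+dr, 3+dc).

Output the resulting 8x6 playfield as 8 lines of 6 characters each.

Fill (0+0,3+0) = (0,3)
Fill (0+0,3+1) = (0,4)
Fill (0+0,3+2) = (0,5)
Fill (0+1,3+0) = (1,3)

Answer: ...###
#..#..
...#..
......
......
.#...#
..#...
...##.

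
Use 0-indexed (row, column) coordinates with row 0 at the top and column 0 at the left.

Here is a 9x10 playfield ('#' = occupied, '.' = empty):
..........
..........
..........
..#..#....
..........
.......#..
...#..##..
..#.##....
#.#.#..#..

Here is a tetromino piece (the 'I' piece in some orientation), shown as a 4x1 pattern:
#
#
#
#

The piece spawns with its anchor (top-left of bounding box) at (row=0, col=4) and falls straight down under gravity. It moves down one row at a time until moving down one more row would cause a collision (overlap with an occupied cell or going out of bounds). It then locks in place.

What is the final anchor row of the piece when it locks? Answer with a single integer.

Answer: 3

Derivation:
Spawn at (row=0, col=4). Try each row:
  row 0: fits
  row 1: fits
  row 2: fits
  row 3: fits
  row 4: blocked -> lock at row 3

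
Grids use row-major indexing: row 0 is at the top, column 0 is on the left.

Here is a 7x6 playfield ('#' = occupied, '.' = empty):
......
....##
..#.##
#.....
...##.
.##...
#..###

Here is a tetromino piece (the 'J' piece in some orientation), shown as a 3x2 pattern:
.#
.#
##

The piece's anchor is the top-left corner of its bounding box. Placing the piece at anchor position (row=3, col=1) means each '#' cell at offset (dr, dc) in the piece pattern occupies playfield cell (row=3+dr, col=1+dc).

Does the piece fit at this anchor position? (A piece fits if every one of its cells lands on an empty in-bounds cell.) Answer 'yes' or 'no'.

Check each piece cell at anchor (3, 1):
  offset (0,1) -> (3,2): empty -> OK
  offset (1,1) -> (4,2): empty -> OK
  offset (2,0) -> (5,1): occupied ('#') -> FAIL
  offset (2,1) -> (5,2): occupied ('#') -> FAIL
All cells valid: no

Answer: no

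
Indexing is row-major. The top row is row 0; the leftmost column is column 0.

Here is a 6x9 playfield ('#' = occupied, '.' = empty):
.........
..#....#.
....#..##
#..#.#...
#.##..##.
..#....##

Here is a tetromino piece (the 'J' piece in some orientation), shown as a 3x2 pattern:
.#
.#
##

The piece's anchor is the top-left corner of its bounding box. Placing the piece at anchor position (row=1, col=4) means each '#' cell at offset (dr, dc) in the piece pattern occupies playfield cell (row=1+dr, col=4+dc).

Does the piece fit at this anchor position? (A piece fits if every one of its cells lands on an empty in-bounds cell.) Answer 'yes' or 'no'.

Answer: no

Derivation:
Check each piece cell at anchor (1, 4):
  offset (0,1) -> (1,5): empty -> OK
  offset (1,1) -> (2,5): empty -> OK
  offset (2,0) -> (3,4): empty -> OK
  offset (2,1) -> (3,5): occupied ('#') -> FAIL
All cells valid: no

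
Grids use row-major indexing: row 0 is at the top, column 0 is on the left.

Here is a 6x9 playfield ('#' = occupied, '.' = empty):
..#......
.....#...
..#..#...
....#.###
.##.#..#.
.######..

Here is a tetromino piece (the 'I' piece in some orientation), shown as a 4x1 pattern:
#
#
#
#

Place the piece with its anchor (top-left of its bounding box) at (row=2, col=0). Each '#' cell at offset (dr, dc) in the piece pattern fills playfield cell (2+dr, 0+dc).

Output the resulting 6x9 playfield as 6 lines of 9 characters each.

Answer: ..#......
.....#...
#.#..#...
#...#.###
###.#..#.
#######..

Derivation:
Fill (2+0,0+0) = (2,0)
Fill (2+1,0+0) = (3,0)
Fill (2+2,0+0) = (4,0)
Fill (2+3,0+0) = (5,0)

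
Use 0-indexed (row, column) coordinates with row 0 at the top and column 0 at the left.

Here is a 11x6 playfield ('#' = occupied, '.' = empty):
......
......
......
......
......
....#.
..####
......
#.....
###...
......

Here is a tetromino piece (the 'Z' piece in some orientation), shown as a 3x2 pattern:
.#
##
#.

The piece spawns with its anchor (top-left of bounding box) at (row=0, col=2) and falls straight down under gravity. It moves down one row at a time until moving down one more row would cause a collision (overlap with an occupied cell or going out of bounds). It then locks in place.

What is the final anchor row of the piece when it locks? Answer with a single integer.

Answer: 3

Derivation:
Spawn at (row=0, col=2). Try each row:
  row 0: fits
  row 1: fits
  row 2: fits
  row 3: fits
  row 4: blocked -> lock at row 3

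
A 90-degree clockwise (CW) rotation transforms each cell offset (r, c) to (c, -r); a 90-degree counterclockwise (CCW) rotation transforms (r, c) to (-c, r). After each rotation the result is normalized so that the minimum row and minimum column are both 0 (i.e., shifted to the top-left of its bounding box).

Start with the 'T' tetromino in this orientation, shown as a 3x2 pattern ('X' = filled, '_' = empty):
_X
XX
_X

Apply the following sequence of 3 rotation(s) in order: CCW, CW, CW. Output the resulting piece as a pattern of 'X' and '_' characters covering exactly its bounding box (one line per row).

Answer: _X_
XXX

Derivation:
Start:
_X
XX
_X
After rotation 1 (CCW):
XXX
_X_
After rotation 2 (CW):
_X
XX
_X
After rotation 3 (CW):
_X_
XXX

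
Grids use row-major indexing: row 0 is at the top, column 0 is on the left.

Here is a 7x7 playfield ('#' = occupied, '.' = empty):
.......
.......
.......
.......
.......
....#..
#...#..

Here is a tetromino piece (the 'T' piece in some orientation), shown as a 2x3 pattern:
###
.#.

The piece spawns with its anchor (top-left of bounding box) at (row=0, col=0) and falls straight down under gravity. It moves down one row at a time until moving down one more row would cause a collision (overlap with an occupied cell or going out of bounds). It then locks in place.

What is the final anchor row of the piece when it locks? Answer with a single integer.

Spawn at (row=0, col=0). Try each row:
  row 0: fits
  row 1: fits
  row 2: fits
  row 3: fits
  row 4: fits
  row 5: fits
  row 6: blocked -> lock at row 5

Answer: 5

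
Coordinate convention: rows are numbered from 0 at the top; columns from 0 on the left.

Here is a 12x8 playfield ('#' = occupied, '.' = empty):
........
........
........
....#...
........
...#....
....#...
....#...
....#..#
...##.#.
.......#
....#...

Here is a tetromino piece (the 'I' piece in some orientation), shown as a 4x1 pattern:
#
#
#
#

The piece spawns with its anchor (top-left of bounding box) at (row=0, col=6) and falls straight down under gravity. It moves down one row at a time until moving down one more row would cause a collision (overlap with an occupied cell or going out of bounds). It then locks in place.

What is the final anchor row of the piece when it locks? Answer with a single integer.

Answer: 5

Derivation:
Spawn at (row=0, col=6). Try each row:
  row 0: fits
  row 1: fits
  row 2: fits
  row 3: fits
  row 4: fits
  row 5: fits
  row 6: blocked -> lock at row 5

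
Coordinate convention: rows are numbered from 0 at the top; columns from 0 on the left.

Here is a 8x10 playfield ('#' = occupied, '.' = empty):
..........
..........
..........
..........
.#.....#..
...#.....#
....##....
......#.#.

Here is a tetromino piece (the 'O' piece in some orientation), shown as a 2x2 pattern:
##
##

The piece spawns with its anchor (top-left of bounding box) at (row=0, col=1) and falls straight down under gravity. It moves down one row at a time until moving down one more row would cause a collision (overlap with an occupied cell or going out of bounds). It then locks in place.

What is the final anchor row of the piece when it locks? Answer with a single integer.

Answer: 2

Derivation:
Spawn at (row=0, col=1). Try each row:
  row 0: fits
  row 1: fits
  row 2: fits
  row 3: blocked -> lock at row 2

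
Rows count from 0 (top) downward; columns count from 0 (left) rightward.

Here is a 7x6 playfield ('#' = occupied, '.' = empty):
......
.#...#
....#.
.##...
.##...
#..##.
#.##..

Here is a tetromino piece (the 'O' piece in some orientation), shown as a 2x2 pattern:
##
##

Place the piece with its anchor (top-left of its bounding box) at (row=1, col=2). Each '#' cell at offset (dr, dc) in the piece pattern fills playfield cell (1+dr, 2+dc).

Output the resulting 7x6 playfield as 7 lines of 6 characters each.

Fill (1+0,2+0) = (1,2)
Fill (1+0,2+1) = (1,3)
Fill (1+1,2+0) = (2,2)
Fill (1+1,2+1) = (2,3)

Answer: ......
.###.#
..###.
.##...
.##...
#..##.
#.##..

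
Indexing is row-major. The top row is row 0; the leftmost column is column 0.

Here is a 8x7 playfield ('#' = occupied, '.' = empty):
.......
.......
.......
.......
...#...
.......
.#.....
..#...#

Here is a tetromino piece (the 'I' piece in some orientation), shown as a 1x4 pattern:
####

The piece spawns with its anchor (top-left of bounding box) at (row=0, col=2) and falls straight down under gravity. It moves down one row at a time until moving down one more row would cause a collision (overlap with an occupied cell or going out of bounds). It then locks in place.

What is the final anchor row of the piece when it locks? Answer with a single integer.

Answer: 3

Derivation:
Spawn at (row=0, col=2). Try each row:
  row 0: fits
  row 1: fits
  row 2: fits
  row 3: fits
  row 4: blocked -> lock at row 3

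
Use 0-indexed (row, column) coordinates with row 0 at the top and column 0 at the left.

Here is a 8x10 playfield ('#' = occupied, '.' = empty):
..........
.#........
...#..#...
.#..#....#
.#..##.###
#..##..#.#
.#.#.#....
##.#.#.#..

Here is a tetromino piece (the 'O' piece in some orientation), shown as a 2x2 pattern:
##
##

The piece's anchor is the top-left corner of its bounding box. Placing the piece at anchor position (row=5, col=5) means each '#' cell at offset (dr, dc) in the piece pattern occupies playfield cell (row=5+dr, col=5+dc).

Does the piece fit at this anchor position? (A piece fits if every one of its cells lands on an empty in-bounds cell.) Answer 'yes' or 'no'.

Check each piece cell at anchor (5, 5):
  offset (0,0) -> (5,5): empty -> OK
  offset (0,1) -> (5,6): empty -> OK
  offset (1,0) -> (6,5): occupied ('#') -> FAIL
  offset (1,1) -> (6,6): empty -> OK
All cells valid: no

Answer: no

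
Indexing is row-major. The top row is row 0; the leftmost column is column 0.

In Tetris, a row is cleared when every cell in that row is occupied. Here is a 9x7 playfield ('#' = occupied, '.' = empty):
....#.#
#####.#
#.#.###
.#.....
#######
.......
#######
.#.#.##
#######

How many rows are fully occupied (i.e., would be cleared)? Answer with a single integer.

Answer: 3

Derivation:
Check each row:
  row 0: 5 empty cells -> not full
  row 1: 1 empty cell -> not full
  row 2: 2 empty cells -> not full
  row 3: 6 empty cells -> not full
  row 4: 0 empty cells -> FULL (clear)
  row 5: 7 empty cells -> not full
  row 6: 0 empty cells -> FULL (clear)
  row 7: 3 empty cells -> not full
  row 8: 0 empty cells -> FULL (clear)
Total rows cleared: 3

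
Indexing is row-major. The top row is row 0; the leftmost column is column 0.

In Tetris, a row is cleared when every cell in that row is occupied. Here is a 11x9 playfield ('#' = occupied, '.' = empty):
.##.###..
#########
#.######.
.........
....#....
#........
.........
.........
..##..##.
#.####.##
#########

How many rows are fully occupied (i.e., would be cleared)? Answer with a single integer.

Check each row:
  row 0: 4 empty cells -> not full
  row 1: 0 empty cells -> FULL (clear)
  row 2: 2 empty cells -> not full
  row 3: 9 empty cells -> not full
  row 4: 8 empty cells -> not full
  row 5: 8 empty cells -> not full
  row 6: 9 empty cells -> not full
  row 7: 9 empty cells -> not full
  row 8: 5 empty cells -> not full
  row 9: 2 empty cells -> not full
  row 10: 0 empty cells -> FULL (clear)
Total rows cleared: 2

Answer: 2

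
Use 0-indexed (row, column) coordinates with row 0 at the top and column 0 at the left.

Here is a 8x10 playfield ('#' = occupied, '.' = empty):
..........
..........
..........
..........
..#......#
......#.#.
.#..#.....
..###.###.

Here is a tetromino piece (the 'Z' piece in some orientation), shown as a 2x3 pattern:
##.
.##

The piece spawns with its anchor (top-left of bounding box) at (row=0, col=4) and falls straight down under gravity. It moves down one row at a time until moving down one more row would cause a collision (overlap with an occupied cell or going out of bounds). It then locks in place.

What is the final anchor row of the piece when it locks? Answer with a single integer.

Spawn at (row=0, col=4). Try each row:
  row 0: fits
  row 1: fits
  row 2: fits
  row 3: fits
  row 4: blocked -> lock at row 3

Answer: 3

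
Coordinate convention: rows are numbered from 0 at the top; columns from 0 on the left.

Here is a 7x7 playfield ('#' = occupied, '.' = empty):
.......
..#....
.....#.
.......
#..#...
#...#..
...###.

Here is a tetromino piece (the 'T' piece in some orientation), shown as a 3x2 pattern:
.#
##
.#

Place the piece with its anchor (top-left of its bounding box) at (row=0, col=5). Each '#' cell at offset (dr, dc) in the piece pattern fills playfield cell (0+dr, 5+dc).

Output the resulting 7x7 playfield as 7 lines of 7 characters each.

Fill (0+0,5+1) = (0,6)
Fill (0+1,5+0) = (1,5)
Fill (0+1,5+1) = (1,6)
Fill (0+2,5+1) = (2,6)

Answer: ......#
..#..##
.....##
.......
#..#...
#...#..
...###.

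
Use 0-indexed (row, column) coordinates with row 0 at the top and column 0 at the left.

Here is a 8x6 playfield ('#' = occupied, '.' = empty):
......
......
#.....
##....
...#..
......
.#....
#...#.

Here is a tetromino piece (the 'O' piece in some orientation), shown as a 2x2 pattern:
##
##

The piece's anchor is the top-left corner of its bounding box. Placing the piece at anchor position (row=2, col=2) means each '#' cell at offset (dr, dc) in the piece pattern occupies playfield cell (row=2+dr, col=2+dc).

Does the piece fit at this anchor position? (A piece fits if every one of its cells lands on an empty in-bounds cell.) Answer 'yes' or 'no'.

Check each piece cell at anchor (2, 2):
  offset (0,0) -> (2,2): empty -> OK
  offset (0,1) -> (2,3): empty -> OK
  offset (1,0) -> (3,2): empty -> OK
  offset (1,1) -> (3,3): empty -> OK
All cells valid: yes

Answer: yes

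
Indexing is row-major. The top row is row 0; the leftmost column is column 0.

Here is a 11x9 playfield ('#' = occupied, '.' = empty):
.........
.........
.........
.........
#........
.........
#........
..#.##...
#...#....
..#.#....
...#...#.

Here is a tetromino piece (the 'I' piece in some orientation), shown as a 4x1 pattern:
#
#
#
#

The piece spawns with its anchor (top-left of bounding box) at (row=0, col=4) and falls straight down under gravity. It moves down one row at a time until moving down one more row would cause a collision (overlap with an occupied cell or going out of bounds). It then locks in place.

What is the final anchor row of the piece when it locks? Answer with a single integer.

Answer: 3

Derivation:
Spawn at (row=0, col=4). Try each row:
  row 0: fits
  row 1: fits
  row 2: fits
  row 3: fits
  row 4: blocked -> lock at row 3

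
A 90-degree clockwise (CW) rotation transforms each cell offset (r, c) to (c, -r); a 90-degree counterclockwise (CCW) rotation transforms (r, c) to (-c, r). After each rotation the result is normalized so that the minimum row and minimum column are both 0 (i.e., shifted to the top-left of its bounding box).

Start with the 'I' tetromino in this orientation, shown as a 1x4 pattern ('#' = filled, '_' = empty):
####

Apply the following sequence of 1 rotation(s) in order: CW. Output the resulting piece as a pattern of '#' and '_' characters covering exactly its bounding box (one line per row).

Start:
####
After rotation 1 (CW):
#
#
#
#

Answer: #
#
#
#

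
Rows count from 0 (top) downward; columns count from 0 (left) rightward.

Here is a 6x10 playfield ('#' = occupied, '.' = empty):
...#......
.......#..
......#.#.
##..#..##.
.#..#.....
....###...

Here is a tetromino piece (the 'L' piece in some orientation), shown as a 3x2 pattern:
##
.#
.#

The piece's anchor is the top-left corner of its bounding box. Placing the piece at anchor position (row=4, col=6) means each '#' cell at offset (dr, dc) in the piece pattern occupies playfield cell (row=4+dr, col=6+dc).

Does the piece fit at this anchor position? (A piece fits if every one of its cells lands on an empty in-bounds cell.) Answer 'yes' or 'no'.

Answer: no

Derivation:
Check each piece cell at anchor (4, 6):
  offset (0,0) -> (4,6): empty -> OK
  offset (0,1) -> (4,7): empty -> OK
  offset (1,1) -> (5,7): empty -> OK
  offset (2,1) -> (6,7): out of bounds -> FAIL
All cells valid: no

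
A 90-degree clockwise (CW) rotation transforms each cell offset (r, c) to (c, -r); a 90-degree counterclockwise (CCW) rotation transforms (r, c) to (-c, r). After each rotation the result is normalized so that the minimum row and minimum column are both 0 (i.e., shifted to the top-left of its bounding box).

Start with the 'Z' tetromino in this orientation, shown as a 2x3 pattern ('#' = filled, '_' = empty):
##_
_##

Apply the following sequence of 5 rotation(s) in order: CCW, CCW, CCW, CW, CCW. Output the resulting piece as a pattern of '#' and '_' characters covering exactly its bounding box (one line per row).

Start:
##_
_##
After rotation 1 (CCW):
_#
##
#_
After rotation 2 (CCW):
##_
_##
After rotation 3 (CCW):
_#
##
#_
After rotation 4 (CW):
##_
_##
After rotation 5 (CCW):
_#
##
#_

Answer: _#
##
#_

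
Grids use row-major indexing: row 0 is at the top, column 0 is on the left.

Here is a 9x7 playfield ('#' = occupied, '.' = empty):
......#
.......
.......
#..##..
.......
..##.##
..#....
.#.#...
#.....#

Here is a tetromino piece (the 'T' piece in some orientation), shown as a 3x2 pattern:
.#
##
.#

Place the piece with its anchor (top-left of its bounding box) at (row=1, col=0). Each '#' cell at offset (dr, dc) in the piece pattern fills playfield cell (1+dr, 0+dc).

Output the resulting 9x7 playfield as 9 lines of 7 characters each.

Answer: ......#
.#.....
##.....
##.##..
.......
..##.##
..#....
.#.#...
#.....#

Derivation:
Fill (1+0,0+1) = (1,1)
Fill (1+1,0+0) = (2,0)
Fill (1+1,0+1) = (2,1)
Fill (1+2,0+1) = (3,1)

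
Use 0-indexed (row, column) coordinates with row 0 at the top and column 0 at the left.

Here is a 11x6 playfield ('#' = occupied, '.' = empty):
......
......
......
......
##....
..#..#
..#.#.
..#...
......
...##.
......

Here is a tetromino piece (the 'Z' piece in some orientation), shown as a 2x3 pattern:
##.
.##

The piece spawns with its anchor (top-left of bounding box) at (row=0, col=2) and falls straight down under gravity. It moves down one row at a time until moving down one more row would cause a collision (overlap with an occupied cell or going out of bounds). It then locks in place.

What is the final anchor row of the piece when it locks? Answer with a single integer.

Spawn at (row=0, col=2). Try each row:
  row 0: fits
  row 1: fits
  row 2: fits
  row 3: fits
  row 4: fits
  row 5: blocked -> lock at row 4

Answer: 4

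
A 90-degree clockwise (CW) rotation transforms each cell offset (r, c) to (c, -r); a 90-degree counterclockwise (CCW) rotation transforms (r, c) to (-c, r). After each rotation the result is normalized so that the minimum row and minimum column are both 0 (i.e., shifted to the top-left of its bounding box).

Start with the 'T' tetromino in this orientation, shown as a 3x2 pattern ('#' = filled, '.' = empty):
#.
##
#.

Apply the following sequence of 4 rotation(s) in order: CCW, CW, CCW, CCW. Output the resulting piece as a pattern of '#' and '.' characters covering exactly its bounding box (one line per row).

Answer: .#
##
.#

Derivation:
Start:
#.
##
#.
After rotation 1 (CCW):
.#.
###
After rotation 2 (CW):
#.
##
#.
After rotation 3 (CCW):
.#.
###
After rotation 4 (CCW):
.#
##
.#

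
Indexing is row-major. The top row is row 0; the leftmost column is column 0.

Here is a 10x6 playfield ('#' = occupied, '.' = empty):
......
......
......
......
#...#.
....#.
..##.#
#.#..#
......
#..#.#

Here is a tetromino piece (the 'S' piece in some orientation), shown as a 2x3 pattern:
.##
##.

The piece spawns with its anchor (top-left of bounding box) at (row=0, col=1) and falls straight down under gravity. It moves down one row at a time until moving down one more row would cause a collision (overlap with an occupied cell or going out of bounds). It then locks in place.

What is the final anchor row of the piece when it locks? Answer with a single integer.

Spawn at (row=0, col=1). Try each row:
  row 0: fits
  row 1: fits
  row 2: fits
  row 3: fits
  row 4: fits
  row 5: blocked -> lock at row 4

Answer: 4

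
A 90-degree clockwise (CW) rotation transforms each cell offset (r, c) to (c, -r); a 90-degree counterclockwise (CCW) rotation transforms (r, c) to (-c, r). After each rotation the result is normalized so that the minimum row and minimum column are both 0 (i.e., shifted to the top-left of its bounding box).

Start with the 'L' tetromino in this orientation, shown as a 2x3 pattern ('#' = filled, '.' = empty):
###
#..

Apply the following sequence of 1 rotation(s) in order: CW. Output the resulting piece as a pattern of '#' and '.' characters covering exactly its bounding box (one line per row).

Start:
###
#..
After rotation 1 (CW):
##
.#
.#

Answer: ##
.#
.#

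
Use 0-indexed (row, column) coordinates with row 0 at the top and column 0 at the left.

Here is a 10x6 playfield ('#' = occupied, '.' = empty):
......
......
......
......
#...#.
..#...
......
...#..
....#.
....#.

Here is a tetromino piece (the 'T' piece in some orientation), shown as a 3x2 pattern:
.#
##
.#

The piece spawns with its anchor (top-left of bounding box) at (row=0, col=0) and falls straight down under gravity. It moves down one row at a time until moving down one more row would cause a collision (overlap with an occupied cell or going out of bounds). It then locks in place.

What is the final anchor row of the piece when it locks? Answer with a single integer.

Answer: 2

Derivation:
Spawn at (row=0, col=0). Try each row:
  row 0: fits
  row 1: fits
  row 2: fits
  row 3: blocked -> lock at row 2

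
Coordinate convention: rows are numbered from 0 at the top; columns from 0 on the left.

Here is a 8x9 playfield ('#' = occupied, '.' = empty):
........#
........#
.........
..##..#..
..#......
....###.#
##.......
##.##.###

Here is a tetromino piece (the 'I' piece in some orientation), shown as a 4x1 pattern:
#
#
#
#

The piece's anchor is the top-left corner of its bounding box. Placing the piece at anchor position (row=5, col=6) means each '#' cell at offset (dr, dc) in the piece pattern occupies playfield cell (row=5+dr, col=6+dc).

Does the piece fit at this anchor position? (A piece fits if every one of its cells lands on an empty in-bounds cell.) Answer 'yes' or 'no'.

Check each piece cell at anchor (5, 6):
  offset (0,0) -> (5,6): occupied ('#') -> FAIL
  offset (1,0) -> (6,6): empty -> OK
  offset (2,0) -> (7,6): occupied ('#') -> FAIL
  offset (3,0) -> (8,6): out of bounds -> FAIL
All cells valid: no

Answer: no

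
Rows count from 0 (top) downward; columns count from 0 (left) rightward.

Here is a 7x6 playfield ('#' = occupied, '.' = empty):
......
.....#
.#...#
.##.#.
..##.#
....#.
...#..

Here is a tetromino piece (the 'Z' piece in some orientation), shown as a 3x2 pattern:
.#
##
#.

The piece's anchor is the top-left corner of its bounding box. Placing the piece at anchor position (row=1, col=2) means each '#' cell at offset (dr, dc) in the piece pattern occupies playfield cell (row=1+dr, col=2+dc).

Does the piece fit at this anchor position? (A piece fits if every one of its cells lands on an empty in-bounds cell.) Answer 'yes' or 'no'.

Answer: no

Derivation:
Check each piece cell at anchor (1, 2):
  offset (0,1) -> (1,3): empty -> OK
  offset (1,0) -> (2,2): empty -> OK
  offset (1,1) -> (2,3): empty -> OK
  offset (2,0) -> (3,2): occupied ('#') -> FAIL
All cells valid: no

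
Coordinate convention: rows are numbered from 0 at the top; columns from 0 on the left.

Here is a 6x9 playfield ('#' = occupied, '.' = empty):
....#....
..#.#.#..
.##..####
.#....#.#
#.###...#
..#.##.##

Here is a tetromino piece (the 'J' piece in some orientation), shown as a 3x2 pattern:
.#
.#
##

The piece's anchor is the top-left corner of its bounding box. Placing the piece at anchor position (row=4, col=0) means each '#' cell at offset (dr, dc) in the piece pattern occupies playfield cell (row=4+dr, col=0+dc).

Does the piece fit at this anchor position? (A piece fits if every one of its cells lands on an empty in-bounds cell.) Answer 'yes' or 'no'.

Check each piece cell at anchor (4, 0):
  offset (0,1) -> (4,1): empty -> OK
  offset (1,1) -> (5,1): empty -> OK
  offset (2,0) -> (6,0): out of bounds -> FAIL
  offset (2,1) -> (6,1): out of bounds -> FAIL
All cells valid: no

Answer: no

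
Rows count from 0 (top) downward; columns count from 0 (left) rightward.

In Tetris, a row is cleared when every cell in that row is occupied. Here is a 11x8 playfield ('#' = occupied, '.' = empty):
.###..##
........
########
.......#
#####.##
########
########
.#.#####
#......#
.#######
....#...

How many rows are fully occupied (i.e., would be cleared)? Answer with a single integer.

Check each row:
  row 0: 3 empty cells -> not full
  row 1: 8 empty cells -> not full
  row 2: 0 empty cells -> FULL (clear)
  row 3: 7 empty cells -> not full
  row 4: 1 empty cell -> not full
  row 5: 0 empty cells -> FULL (clear)
  row 6: 0 empty cells -> FULL (clear)
  row 7: 2 empty cells -> not full
  row 8: 6 empty cells -> not full
  row 9: 1 empty cell -> not full
  row 10: 7 empty cells -> not full
Total rows cleared: 3

Answer: 3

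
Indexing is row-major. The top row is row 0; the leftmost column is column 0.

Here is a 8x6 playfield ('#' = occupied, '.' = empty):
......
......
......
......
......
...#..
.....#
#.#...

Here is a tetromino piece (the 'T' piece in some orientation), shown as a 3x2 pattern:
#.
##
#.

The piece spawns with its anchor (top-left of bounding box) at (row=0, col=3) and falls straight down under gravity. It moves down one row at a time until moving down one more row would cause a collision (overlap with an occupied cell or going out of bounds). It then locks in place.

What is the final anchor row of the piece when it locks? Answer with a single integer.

Answer: 2

Derivation:
Spawn at (row=0, col=3). Try each row:
  row 0: fits
  row 1: fits
  row 2: fits
  row 3: blocked -> lock at row 2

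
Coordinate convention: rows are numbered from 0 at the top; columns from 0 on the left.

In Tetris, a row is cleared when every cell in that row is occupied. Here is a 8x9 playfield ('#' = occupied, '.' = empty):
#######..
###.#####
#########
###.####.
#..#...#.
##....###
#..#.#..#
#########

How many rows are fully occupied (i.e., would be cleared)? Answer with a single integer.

Answer: 2

Derivation:
Check each row:
  row 0: 2 empty cells -> not full
  row 1: 1 empty cell -> not full
  row 2: 0 empty cells -> FULL (clear)
  row 3: 2 empty cells -> not full
  row 4: 6 empty cells -> not full
  row 5: 4 empty cells -> not full
  row 6: 5 empty cells -> not full
  row 7: 0 empty cells -> FULL (clear)
Total rows cleared: 2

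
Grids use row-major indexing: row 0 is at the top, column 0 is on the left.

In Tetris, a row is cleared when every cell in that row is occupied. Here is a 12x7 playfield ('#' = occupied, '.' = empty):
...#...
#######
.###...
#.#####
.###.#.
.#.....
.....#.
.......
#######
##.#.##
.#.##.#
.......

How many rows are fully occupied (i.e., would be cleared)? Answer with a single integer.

Answer: 2

Derivation:
Check each row:
  row 0: 6 empty cells -> not full
  row 1: 0 empty cells -> FULL (clear)
  row 2: 4 empty cells -> not full
  row 3: 1 empty cell -> not full
  row 4: 3 empty cells -> not full
  row 5: 6 empty cells -> not full
  row 6: 6 empty cells -> not full
  row 7: 7 empty cells -> not full
  row 8: 0 empty cells -> FULL (clear)
  row 9: 2 empty cells -> not full
  row 10: 3 empty cells -> not full
  row 11: 7 empty cells -> not full
Total rows cleared: 2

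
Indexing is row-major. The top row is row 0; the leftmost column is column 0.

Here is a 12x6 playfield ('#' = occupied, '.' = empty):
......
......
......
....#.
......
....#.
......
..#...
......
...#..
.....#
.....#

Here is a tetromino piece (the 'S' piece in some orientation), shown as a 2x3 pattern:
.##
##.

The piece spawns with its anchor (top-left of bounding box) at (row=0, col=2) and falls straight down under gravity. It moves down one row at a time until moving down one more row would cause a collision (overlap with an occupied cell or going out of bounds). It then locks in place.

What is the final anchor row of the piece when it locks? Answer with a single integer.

Spawn at (row=0, col=2). Try each row:
  row 0: fits
  row 1: fits
  row 2: fits
  row 3: blocked -> lock at row 2

Answer: 2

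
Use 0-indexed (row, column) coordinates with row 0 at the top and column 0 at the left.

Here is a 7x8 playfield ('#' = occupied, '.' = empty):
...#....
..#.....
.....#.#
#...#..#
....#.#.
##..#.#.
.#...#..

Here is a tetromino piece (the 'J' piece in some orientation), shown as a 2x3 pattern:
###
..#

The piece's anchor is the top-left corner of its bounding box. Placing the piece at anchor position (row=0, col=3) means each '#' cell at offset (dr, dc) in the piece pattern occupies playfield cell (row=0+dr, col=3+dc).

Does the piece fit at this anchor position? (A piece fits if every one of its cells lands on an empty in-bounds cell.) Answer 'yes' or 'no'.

Answer: no

Derivation:
Check each piece cell at anchor (0, 3):
  offset (0,0) -> (0,3): occupied ('#') -> FAIL
  offset (0,1) -> (0,4): empty -> OK
  offset (0,2) -> (0,5): empty -> OK
  offset (1,2) -> (1,5): empty -> OK
All cells valid: no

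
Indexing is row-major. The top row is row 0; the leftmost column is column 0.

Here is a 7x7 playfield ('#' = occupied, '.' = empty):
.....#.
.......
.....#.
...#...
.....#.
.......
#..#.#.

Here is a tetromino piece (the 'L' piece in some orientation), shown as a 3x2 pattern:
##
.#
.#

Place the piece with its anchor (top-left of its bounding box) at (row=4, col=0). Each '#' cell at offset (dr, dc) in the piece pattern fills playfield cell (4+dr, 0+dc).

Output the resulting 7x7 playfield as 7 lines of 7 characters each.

Fill (4+0,0+0) = (4,0)
Fill (4+0,0+1) = (4,1)
Fill (4+1,0+1) = (5,1)
Fill (4+2,0+1) = (6,1)

Answer: .....#.
.......
.....#.
...#...
##...#.
.#.....
##.#.#.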